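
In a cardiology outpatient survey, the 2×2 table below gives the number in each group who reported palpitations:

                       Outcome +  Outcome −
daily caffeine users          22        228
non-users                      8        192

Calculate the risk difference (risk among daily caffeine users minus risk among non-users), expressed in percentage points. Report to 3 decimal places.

risk, daily caffeine users = 22/250 = 0.08800
risk, non-users = 8/200 = 0.04000
risk difference = 0.08800 − 0.04000 = 0.04800 → 4.800 percentage points

RD ≈ 4.800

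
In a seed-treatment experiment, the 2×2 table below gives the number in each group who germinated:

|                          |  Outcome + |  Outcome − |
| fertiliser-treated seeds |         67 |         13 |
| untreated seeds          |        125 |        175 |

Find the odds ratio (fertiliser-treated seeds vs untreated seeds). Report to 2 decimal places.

OR ≈ 7.22

odds, fertiliser-treated seeds = 67/13 = 5.1538
odds, untreated seeds = 125/175 = 0.7143
OR = 5.1538 / 0.7143 = 7.22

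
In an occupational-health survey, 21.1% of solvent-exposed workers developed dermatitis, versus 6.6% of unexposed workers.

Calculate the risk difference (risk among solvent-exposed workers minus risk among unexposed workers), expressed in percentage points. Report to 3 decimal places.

14.500

risk difference = 0.2110 − 0.0660 = 0.1450 → 14.500 percentage points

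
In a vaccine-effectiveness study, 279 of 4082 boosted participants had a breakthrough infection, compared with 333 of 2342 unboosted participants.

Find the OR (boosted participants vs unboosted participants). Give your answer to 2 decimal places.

OR = (279 × 2009) / (3803 × 333) = 560511/1266399 ≈ 0.44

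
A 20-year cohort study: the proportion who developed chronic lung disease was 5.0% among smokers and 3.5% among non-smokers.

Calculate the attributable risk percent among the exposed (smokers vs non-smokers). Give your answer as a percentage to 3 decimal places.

AR% = (0.05000 − 0.03500) / 0.05000 = 0.3000 → 30.000%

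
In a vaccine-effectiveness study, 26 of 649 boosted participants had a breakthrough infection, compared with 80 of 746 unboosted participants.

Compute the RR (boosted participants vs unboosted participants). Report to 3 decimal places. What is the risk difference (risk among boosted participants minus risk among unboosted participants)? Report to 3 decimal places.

RR = 0.374; RD = -0.067

risk, boosted participants = 26/649 = 0.04006
risk, unboosted participants = 80/746 = 0.10724
RR = 0.04006 / 0.10724 = 0.374
risk difference = 0.04006 − 0.10724 = -0.067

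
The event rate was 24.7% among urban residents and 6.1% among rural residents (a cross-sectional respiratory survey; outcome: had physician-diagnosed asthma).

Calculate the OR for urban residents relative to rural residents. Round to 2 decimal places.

5.05

odds, urban residents = 0.2470/0.7530 = 0.3280
odds, rural residents = 0.0610/0.9390 = 0.0650
OR = 0.3280 / 0.0650 = 5.05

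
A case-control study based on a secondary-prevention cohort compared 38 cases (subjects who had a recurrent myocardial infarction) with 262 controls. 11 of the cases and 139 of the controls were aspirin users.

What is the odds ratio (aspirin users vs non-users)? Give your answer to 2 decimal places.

odds, aspirin users = 11/139 = 0.0791
odds, non-users = 27/123 = 0.2195
OR = 0.0791 / 0.2195 = 0.36

OR = 0.36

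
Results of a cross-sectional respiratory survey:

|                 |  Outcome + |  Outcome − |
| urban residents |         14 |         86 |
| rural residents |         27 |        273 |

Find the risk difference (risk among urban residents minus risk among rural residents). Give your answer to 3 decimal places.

risk, urban residents = 14/100 = 0.1400
risk, rural residents = 27/300 = 0.0900
risk difference = 0.1400 − 0.0900 = 0.050

0.050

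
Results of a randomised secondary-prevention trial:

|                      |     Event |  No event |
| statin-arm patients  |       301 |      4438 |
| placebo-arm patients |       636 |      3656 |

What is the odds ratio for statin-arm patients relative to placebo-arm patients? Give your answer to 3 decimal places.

OR = (301 × 3656) / (4438 × 636) = 1100456/2822568 ≈ 0.390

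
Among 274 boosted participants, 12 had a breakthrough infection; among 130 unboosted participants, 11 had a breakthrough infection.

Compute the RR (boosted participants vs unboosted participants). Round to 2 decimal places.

risk, boosted participants = 12/274 = 0.04380
risk, unboosted participants = 11/130 = 0.08462
RR = 0.04380 / 0.08462 = 0.52

0.52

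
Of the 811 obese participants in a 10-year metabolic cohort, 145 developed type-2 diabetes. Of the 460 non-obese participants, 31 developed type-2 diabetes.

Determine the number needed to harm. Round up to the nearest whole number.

9

risk, obese participants = 145/811 = 0.178792
risk, non-obese participants = 31/460 = 0.067391
absolute risk difference = 0.111400
1 / 0.111400 = 8.977 → round up → 9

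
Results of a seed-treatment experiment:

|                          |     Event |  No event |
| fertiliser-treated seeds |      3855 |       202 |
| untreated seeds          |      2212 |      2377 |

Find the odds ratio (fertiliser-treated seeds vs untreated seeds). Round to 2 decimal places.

OR = (3855 × 2377) / (202 × 2212) = 9163335/446824 ≈ 20.51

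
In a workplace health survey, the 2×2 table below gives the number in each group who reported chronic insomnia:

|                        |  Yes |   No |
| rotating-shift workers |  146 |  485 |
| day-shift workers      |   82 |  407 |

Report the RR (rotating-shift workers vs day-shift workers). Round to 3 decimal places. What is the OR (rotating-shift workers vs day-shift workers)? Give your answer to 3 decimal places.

RR = 1.380; OR = 1.494

risk, rotating-shift workers = 146/631 = 0.2314
risk, day-shift workers = 82/489 = 0.1677
RR = 0.2314 / 0.1677 = 1.380
OR = (146 × 407) / (485 × 82) = 59422/39770 ≈ 1.494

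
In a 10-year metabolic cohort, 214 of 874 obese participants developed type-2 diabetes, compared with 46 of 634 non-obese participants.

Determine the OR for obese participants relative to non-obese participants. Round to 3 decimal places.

OR = (214 × 588) / (660 × 46) = 125832/30360 ≈ 4.145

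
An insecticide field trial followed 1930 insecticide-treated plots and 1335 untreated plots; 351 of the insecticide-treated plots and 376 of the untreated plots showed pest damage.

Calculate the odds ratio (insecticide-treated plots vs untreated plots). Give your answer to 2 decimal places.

OR = (351 × 959) / (1579 × 376) = 336609/593704 ≈ 0.57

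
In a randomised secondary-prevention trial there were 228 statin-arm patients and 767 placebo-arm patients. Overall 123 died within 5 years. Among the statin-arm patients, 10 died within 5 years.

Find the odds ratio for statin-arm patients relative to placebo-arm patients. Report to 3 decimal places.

statin-arm patients without the outcome: 228 − 10 = 218
placebo-arm patients with the outcome: 123 − 10 = 113
placebo-arm patients without the outcome: 767 − 113 = 654
OR = (10 × 654) / (218 × 113) = 6540/24634 ≈ 0.265

0.265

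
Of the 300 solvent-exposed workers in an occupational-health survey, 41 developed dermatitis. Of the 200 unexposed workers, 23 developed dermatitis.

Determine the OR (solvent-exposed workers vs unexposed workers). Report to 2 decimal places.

OR = (41 × 177) / (259 × 23) = 7257/5957 ≈ 1.22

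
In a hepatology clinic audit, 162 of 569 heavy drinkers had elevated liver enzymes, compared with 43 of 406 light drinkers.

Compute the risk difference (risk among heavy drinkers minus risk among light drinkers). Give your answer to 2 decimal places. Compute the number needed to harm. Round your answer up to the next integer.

risk, heavy drinkers = 162/569 = 0.2847
risk, light drinkers = 43/406 = 0.1059
risk difference = 0.2847 − 0.1059 = 0.18
absolute risk difference = 0.178799
1 / 0.178799 = 5.593 → round up → 6

RD = 0.18; NNH = 6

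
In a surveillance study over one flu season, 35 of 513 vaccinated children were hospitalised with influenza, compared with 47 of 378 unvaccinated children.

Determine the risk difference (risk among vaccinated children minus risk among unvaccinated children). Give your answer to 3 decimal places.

risk, vaccinated children = 35/513 = 0.0682
risk, unvaccinated children = 47/378 = 0.1243
risk difference = 0.0682 − 0.1243 = -0.056

RD = -0.056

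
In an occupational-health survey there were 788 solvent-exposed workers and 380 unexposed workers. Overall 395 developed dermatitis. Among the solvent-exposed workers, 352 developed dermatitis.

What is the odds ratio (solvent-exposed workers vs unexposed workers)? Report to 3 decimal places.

OR ≈ 6.327

solvent-exposed workers without the outcome: 788 − 352 = 436
unexposed workers with the outcome: 395 − 352 = 43
unexposed workers without the outcome: 380 − 43 = 337
odds, solvent-exposed workers = 352/436 = 0.8073
odds, unexposed workers = 43/337 = 0.1276
OR = 0.8073 / 0.1276 = 6.327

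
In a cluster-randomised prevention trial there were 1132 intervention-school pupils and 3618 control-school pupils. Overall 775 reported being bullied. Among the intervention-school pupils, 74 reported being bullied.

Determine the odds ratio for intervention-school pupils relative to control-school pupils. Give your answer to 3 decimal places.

intervention-school pupils without the outcome: 1132 − 74 = 1058
control-school pupils with the outcome: 775 − 74 = 701
control-school pupils without the outcome: 3618 − 701 = 2917
odds, intervention-school pupils = 74/1058 = 0.0699
odds, control-school pupils = 701/2917 = 0.2403
OR = 0.0699 / 0.2403 = 0.291

0.291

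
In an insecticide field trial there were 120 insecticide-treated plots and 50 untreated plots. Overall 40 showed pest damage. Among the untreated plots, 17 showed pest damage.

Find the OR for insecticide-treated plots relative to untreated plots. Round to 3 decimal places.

insecticide-treated plots with the outcome: 40 − 17 = 23
insecticide-treated plots without the outcome: 120 − 23 = 97
untreated plots without the outcome: 50 − 17 = 33
odds, insecticide-treated plots = 23/97 = 0.2371
odds, untreated plots = 17/33 = 0.5152
OR = 0.2371 / 0.5152 = 0.460

0.460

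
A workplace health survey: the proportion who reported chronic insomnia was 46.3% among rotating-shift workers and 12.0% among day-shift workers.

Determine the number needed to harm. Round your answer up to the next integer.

NNH: 3

absolute risk difference = 0.343000
1 / 0.343000 = 2.915 → round up → 3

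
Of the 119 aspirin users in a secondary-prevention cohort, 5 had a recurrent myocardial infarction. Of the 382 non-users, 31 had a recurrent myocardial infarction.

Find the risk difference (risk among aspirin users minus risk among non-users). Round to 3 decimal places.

-0.039

risk, aspirin users = 5/119 = 0.04202
risk, non-users = 31/382 = 0.08115
risk difference = 0.04202 − 0.08115 = -0.039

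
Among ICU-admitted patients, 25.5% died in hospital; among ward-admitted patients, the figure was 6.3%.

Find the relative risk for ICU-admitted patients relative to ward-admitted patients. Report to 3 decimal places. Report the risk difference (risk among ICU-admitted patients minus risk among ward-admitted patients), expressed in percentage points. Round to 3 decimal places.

RR = 0.2550 / 0.0630 = 4.048
risk difference = 0.2550 − 0.0630 = 0.1920 → 19.200 percentage points

RR = 4.048; RD = 19.200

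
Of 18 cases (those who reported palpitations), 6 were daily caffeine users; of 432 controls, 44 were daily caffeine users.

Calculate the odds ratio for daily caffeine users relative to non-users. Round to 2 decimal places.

OR = (6 × 388) / (44 × 12) = 2328/528 ≈ 4.41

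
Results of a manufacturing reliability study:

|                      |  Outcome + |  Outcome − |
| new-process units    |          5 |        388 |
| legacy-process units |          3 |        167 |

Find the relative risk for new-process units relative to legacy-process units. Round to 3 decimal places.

risk, new-process units = 5/393 = 0.01272
risk, legacy-process units = 3/170 = 0.01765
RR = 0.01272 / 0.01765 = 0.721

RR = 0.721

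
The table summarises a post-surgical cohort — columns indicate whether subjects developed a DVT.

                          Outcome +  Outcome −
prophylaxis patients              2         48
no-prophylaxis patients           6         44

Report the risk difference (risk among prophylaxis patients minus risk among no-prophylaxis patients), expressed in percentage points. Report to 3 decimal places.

-8.000

risk, prophylaxis patients = 2/50 = 0.04000
risk, no-prophylaxis patients = 6/50 = 0.12000
risk difference = 0.04000 − 0.12000 = -0.08000 → -8.000 percentage points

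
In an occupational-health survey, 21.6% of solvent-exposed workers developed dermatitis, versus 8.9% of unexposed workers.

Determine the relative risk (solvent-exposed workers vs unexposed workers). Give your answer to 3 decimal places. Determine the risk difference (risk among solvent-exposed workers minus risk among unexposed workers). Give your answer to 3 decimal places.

RR = 2.427; RD = 0.127

RR = 0.2160 / 0.0890 = 2.427
risk difference = 0.2160 − 0.0890 = 0.127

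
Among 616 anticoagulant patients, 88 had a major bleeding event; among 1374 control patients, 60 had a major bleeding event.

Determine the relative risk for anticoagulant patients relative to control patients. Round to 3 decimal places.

3.271

risk, anticoagulant patients = 88/616 = 0.14286
risk, control patients = 60/1374 = 0.04367
RR = 0.14286 / 0.04367 = 3.271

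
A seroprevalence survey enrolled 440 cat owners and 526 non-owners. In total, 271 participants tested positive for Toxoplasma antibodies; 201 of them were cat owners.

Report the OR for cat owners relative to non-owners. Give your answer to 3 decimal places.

5.479

cat owners without the outcome: 440 − 201 = 239
non-owners with the outcome: 271 − 201 = 70
non-owners without the outcome: 526 − 70 = 456
OR = (201 × 456) / (239 × 70) = 91656/16730 ≈ 5.479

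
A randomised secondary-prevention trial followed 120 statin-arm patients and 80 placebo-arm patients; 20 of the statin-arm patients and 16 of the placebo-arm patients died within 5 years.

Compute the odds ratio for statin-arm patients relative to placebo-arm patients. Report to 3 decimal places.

OR: 0.800

odds, statin-arm patients = 20/100 = 0.2000
odds, placebo-arm patients = 16/64 = 0.2500
OR = 0.2000 / 0.2500 = 0.800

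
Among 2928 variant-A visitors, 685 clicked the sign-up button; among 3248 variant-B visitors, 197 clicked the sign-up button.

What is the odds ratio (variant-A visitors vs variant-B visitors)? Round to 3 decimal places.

OR = (685 × 3051) / (2243 × 197) = 2089935/441871 ≈ 4.730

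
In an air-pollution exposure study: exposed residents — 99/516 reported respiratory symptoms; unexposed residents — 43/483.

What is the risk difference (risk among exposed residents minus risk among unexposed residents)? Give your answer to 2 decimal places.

risk, exposed residents = 99/516 = 0.1919
risk, unexposed residents = 43/483 = 0.0890
risk difference = 0.1919 − 0.0890 = 0.10

RD = 0.10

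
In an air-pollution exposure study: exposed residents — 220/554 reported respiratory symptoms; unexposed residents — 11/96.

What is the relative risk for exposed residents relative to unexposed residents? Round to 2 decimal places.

risk, exposed residents = 220/554 = 0.3971
risk, unexposed residents = 11/96 = 0.1146
RR = 0.3971 / 0.1146 = 3.47

RR = 3.47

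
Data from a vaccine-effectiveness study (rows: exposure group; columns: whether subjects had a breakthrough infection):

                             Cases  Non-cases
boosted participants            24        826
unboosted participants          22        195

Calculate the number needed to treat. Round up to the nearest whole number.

NNT: 14

risk, boosted participants = 24/850 = 0.028235
risk, unboosted participants = 22/217 = 0.101382
absolute risk difference = 0.073147
1 / 0.073147 = 13.671 → round up → 14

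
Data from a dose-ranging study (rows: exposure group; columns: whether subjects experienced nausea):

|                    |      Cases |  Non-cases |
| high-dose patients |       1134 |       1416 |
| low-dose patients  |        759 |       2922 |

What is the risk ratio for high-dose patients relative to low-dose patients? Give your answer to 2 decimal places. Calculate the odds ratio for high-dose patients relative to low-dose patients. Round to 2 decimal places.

risk, high-dose patients = 1134/2550 = 0.4447
risk, low-dose patients = 759/3681 = 0.2062
RR = 0.4447 / 0.2062 = 2.16
OR = (1134 × 2922) / (1416 × 759) = 3313548/1074744 ≈ 3.08

RR = 2.16; OR = 3.08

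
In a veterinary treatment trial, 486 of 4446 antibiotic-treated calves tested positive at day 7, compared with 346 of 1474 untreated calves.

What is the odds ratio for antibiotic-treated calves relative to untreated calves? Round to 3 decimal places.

odds, antibiotic-treated calves = 486/3960 = 0.1227
odds, untreated calves = 346/1128 = 0.3067
OR = 0.1227 / 0.3067 = 0.400

OR: 0.400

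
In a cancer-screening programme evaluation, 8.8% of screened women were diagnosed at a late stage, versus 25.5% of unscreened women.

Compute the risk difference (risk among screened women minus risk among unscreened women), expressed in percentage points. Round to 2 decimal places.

-16.70

risk difference = 0.0880 − 0.2550 = -0.1670 → -16.70 percentage points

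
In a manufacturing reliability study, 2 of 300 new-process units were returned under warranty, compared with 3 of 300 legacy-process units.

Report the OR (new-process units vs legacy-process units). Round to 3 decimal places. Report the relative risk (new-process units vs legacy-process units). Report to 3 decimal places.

OR = (2 × 297) / (298 × 3) = 594/894 ≈ 0.664
risk, new-process units = 2/300 = 0.00667
risk, legacy-process units = 3/300 = 0.01000
RR = 0.00667 / 0.01000 = 0.667

OR = 0.664; RR = 0.667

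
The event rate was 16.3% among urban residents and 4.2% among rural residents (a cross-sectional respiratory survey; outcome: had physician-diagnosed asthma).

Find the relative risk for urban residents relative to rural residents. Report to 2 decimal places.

RR = 0.16300 / 0.04200 = 3.88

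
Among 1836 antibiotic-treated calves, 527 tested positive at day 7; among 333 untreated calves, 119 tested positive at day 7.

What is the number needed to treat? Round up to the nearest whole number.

risk, antibiotic-treated calves = 527/1836 = 0.287037
risk, untreated calves = 119/333 = 0.357357
absolute risk difference = 0.070320
1 / 0.070320 = 14.221 → round up → 15

15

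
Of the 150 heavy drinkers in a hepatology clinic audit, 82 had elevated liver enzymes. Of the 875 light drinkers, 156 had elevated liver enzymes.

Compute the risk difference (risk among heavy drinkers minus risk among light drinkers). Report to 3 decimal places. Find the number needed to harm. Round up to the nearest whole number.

RD = 0.368; NNH = 3

risk, heavy drinkers = 82/150 = 0.5467
risk, light drinkers = 156/875 = 0.1783
risk difference = 0.5467 − 0.1783 = 0.368
absolute risk difference = 0.368381
1 / 0.368381 = 2.715 → round up → 3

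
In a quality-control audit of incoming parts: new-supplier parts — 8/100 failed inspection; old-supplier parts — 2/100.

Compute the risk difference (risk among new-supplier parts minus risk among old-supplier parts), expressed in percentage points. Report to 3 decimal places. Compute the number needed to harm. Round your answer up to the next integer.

RD = 6.000; NNH = 17

risk, new-supplier parts = 8/100 = 0.08000
risk, old-supplier parts = 2/100 = 0.02000
risk difference = 0.08000 − 0.02000 = 0.06000 → 6.000 percentage points
absolute risk difference = 0.060000
1 / 0.060000 = 16.667 → round up → 17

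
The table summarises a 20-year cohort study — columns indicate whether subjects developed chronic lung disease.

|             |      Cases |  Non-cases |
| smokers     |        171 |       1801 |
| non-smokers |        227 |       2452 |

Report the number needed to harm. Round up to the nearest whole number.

NNH ≈ 505

risk, smokers = 171/1972 = 0.086714
risk, non-smokers = 227/2679 = 0.084733
absolute risk difference = 0.001981
1 / 0.001981 = 504.796 → round up → 505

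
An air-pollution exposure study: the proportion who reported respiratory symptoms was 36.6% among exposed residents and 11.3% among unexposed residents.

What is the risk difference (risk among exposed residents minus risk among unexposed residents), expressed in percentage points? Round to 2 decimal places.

25.30

risk difference = 0.3660 − 0.1130 = 0.2530 → 25.30 percentage points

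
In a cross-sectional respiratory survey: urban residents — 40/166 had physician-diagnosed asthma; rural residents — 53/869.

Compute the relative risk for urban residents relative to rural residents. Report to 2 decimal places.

RR ≈ 3.95

risk, urban residents = 40/166 = 0.2410
risk, rural residents = 53/869 = 0.0610
RR = 0.2410 / 0.0610 = 3.95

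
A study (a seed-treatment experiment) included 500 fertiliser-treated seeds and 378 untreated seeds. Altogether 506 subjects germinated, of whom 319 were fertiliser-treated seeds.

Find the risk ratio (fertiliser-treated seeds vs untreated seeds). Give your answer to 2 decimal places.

fertiliser-treated seeds without the outcome: 500 − 319 = 181
untreated seeds with the outcome: 506 − 319 = 187
untreated seeds without the outcome: 378 − 187 = 191
risk, fertiliser-treated seeds = 319/500 = 0.6380
risk, untreated seeds = 187/378 = 0.4947
RR = 0.6380 / 0.4947 = 1.29

RR = 1.29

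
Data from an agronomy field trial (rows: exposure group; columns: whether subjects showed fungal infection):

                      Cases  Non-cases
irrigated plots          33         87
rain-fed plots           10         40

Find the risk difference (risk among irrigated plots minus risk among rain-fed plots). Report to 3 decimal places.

risk, irrigated plots = 33/120 = 0.2750
risk, rain-fed plots = 10/50 = 0.2000
risk difference = 0.2750 − 0.2000 = 0.075

0.075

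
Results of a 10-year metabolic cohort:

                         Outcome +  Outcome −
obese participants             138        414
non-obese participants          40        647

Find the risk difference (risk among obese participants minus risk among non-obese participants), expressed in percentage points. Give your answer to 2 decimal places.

19.18

risk, obese participants = 138/552 = 0.2500
risk, non-obese participants = 40/687 = 0.0582
risk difference = 0.2500 − 0.0582 = 0.1918 → 19.18 percentage points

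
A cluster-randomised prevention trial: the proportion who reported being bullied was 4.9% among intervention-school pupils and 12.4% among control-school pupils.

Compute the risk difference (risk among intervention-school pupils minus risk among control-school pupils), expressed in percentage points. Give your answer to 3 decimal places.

-7.500

risk difference = 0.04900 − 0.12400 = -0.07500 → -7.500 percentage points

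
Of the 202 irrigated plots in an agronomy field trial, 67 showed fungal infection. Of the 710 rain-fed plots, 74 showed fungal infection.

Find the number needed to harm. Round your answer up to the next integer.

risk, irrigated plots = 67/202 = 0.331683
risk, rain-fed plots = 74/710 = 0.104225
absolute risk difference = 0.227458
1 / 0.227458 = 4.396 → round up → 5

5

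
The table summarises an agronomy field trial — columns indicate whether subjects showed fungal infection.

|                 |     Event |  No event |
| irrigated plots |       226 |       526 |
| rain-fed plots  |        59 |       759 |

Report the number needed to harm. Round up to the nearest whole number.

NNH = 5

risk, irrigated plots = 226/752 = 0.300532
risk, rain-fed plots = 59/818 = 0.072127
absolute risk difference = 0.228405
1 / 0.228405 = 4.378 → round up → 5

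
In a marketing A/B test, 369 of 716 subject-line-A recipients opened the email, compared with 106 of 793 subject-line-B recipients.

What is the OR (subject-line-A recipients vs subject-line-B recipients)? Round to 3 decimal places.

OR = (369 × 687) / (347 × 106) = 253503/36782 ≈ 6.892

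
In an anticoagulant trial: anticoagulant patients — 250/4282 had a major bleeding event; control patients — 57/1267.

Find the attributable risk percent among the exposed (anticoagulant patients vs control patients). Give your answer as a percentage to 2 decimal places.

risk, anticoagulant patients = 250/4282 = 0.05838
risk, control patients = 57/1267 = 0.04499
AR% = (0.05838 − 0.04499) / 0.05838 = 0.2294 → 22.94%

22.94%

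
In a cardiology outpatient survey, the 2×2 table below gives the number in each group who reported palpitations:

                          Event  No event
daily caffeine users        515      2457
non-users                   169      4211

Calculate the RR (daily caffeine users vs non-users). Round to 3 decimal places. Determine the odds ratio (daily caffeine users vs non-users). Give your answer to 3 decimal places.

RR = 4.491; OR = 5.223

risk, daily caffeine users = 515/2972 = 0.17328
risk, non-users = 169/4380 = 0.03858
RR = 0.17328 / 0.03858 = 4.491
odds, daily caffeine users = 515/2457 = 0.20961
odds, non-users = 169/4211 = 0.04013
OR = 0.20961 / 0.04013 = 5.223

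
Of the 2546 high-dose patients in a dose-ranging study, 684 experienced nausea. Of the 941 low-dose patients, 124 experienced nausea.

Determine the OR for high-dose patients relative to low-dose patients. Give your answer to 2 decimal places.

OR = (684 × 817) / (1862 × 124) = 558828/230888 ≈ 2.42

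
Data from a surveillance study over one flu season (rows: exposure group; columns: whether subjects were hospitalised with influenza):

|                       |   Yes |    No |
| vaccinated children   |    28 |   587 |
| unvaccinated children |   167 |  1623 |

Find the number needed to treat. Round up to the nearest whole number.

risk, vaccinated children = 28/615 = 0.045528
risk, unvaccinated children = 167/1790 = 0.093296
absolute risk difference = 0.047768
1 / 0.047768 = 20.935 → round up → 21

NNT = 21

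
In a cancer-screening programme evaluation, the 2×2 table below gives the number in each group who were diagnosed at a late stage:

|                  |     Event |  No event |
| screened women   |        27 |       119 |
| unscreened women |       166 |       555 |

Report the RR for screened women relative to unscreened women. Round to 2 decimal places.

RR ≈ 0.80

risk, screened women = 27/146 = 0.1849
risk, unscreened women = 166/721 = 0.2302
RR = 0.1849 / 0.2302 = 0.80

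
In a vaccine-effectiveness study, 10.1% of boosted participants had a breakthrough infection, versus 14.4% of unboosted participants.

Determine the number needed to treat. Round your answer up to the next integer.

absolute risk difference = 0.043000
1 / 0.043000 = 23.256 → round up → 24

24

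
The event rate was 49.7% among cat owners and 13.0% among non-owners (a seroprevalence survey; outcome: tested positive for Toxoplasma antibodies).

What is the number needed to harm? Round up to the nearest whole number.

NNH: 3

absolute risk difference = 0.367000
1 / 0.367000 = 2.725 → round up → 3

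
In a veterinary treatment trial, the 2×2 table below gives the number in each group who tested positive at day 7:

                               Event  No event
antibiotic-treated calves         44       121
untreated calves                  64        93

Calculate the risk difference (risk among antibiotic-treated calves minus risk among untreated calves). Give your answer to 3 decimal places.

-0.141

risk, antibiotic-treated calves = 44/165 = 0.2667
risk, untreated calves = 64/157 = 0.4076
risk difference = 0.2667 − 0.4076 = -0.141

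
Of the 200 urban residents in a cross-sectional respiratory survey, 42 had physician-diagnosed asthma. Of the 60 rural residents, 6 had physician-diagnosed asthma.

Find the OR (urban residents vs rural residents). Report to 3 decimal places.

OR = (42 × 54) / (158 × 6) = 2268/948 ≈ 2.392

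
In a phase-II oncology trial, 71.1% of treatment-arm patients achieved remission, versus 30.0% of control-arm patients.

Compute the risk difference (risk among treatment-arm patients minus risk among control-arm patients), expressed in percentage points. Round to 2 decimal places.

41.10

risk difference = 0.7110 − 0.3000 = 0.4110 → 41.10 percentage points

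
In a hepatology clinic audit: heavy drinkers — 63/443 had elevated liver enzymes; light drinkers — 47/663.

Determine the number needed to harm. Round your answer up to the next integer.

15

risk, heavy drinkers = 63/443 = 0.142212
risk, light drinkers = 47/663 = 0.070890
absolute risk difference = 0.071322
1 / 0.071322 = 14.021 → round up → 15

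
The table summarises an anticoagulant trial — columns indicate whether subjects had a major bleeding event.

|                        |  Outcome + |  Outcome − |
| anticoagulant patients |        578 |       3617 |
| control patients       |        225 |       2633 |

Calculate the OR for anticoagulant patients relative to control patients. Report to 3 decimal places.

OR = (578 × 2633) / (3617 × 225) = 1521874/813825 ≈ 1.870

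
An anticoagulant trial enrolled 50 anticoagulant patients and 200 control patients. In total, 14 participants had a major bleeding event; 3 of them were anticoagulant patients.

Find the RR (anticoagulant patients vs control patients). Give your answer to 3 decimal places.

1.091

anticoagulant patients without the outcome: 50 − 3 = 47
control patients with the outcome: 14 − 3 = 11
control patients without the outcome: 200 − 11 = 189
risk, anticoagulant patients = 3/50 = 0.0600
risk, control patients = 11/200 = 0.0550
RR = 0.0600 / 0.0550 = 1.091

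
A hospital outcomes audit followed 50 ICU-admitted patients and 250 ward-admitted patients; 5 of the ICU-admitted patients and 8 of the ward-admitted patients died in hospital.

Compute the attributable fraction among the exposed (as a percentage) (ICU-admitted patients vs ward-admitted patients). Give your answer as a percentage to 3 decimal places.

AR% ≈ 68.000%

risk, ICU-admitted patients = 5/50 = 0.10000
risk, ward-admitted patients = 8/250 = 0.03200
AR% = (0.10000 − 0.03200) / 0.10000 = 0.6800 → 68.000%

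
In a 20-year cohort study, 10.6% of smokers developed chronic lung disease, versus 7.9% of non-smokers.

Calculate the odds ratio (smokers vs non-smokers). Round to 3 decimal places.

odds, smokers = 0.1060/0.8940 = 0.1186
odds, non-smokers = 0.0790/0.9210 = 0.0858
OR = 0.1186 / 0.0858 = 1.382

OR = 1.382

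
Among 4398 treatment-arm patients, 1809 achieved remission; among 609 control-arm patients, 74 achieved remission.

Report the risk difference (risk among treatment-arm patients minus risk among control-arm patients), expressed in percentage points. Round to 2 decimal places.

risk, treatment-arm patients = 1809/4398 = 0.4113
risk, control-arm patients = 74/609 = 0.1215
risk difference = 0.4113 − 0.1215 = 0.2898 → 28.98 percentage points

RD ≈ 28.98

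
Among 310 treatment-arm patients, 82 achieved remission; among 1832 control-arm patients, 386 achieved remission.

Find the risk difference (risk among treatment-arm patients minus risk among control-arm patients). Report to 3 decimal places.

RD: 0.054

risk, treatment-arm patients = 82/310 = 0.2645
risk, control-arm patients = 386/1832 = 0.2107
risk difference = 0.2645 − 0.2107 = 0.054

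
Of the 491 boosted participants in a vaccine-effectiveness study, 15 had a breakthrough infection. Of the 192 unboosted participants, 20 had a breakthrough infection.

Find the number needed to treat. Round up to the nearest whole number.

risk, boosted participants = 15/491 = 0.030550
risk, unboosted participants = 20/192 = 0.104167
absolute risk difference = 0.073617
1 / 0.073617 = 13.584 → round up → 14

NNT: 14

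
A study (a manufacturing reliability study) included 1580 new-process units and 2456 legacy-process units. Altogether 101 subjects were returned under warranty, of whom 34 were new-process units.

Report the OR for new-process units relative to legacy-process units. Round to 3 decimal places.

new-process units without the outcome: 1580 − 34 = 1546
legacy-process units with the outcome: 101 − 34 = 67
legacy-process units without the outcome: 2456 − 67 = 2389
odds, new-process units = 34/1546 = 0.02199
odds, legacy-process units = 67/2389 = 0.02805
OR = 0.02199 / 0.02805 = 0.784

0.784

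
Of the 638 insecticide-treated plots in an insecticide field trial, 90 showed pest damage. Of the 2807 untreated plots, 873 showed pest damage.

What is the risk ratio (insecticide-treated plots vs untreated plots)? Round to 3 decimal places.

RR ≈ 0.454

risk, insecticide-treated plots = 90/638 = 0.1411
risk, untreated plots = 873/2807 = 0.3110
RR = 0.1411 / 0.3110 = 0.454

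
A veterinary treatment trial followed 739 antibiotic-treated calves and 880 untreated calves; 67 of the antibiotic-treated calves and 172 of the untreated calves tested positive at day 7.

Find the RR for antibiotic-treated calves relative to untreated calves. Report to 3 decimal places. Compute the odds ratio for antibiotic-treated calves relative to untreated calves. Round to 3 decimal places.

risk, antibiotic-treated calves = 67/739 = 0.0907
risk, untreated calves = 172/880 = 0.1955
RR = 0.0907 / 0.1955 = 0.464
odds, antibiotic-treated calves = 67/672 = 0.0997
odds, untreated calves = 172/708 = 0.2429
OR = 0.0997 / 0.2429 = 0.410

RR = 0.464; OR = 0.410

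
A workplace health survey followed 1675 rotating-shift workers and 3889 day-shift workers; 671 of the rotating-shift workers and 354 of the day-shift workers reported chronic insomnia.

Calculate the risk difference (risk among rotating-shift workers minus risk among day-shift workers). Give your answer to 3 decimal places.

0.310

risk, rotating-shift workers = 671/1675 = 0.4006
risk, day-shift workers = 354/3889 = 0.0910
risk difference = 0.4006 − 0.0910 = 0.310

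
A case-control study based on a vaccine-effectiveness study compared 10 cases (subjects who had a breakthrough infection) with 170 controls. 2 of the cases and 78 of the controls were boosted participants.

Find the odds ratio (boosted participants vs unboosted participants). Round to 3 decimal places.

OR = (2 × 92) / (78 × 8) = 184/624 ≈ 0.295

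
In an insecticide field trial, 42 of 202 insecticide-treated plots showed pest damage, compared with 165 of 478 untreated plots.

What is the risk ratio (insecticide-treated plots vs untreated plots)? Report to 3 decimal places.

0.602

risk, insecticide-treated plots = 42/202 = 0.2079
risk, untreated plots = 165/478 = 0.3452
RR = 0.2079 / 0.3452 = 0.602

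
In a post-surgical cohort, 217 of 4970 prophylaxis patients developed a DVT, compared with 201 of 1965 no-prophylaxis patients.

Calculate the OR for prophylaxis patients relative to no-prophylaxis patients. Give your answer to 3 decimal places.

odds, prophylaxis patients = 217/4753 = 0.04566
odds, no-prophylaxis patients = 201/1764 = 0.11395
OR = 0.04566 / 0.11395 = 0.401

OR ≈ 0.401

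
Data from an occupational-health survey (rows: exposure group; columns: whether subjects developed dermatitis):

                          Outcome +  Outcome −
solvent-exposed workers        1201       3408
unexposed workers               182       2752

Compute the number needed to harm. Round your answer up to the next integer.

NNH ≈ 6

risk, solvent-exposed workers = 1201/4609 = 0.260577
risk, unexposed workers = 182/2934 = 0.062031
absolute risk difference = 0.198546
1 / 0.198546 = 5.037 → round up → 6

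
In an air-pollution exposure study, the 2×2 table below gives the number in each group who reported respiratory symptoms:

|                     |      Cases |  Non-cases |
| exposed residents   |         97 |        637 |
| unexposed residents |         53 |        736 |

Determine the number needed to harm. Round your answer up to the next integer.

risk, exposed residents = 97/734 = 0.132153
risk, unexposed residents = 53/789 = 0.067174
absolute risk difference = 0.064979
1 / 0.064979 = 15.390 → round up → 16

NNH = 16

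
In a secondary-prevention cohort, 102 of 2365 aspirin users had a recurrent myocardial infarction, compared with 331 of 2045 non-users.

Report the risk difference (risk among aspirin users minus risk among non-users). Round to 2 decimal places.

-0.12

risk, aspirin users = 102/2365 = 0.04313
risk, non-users = 331/2045 = 0.16186
risk difference = 0.04313 − 0.16186 = -0.12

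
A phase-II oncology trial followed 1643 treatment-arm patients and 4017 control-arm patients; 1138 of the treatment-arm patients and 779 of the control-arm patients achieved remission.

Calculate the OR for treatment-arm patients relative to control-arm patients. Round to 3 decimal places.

OR = (1138 × 3238) / (505 × 779) = 3684844/393395 ≈ 9.367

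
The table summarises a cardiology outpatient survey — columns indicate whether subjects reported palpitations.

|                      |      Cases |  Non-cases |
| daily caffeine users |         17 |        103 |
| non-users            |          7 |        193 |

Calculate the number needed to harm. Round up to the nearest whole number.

risk, daily caffeine users = 17/120 = 0.141667
risk, non-users = 7/200 = 0.035000
absolute risk difference = 0.106667
1 / 0.106667 = 9.375 → round up → 10

NNH: 10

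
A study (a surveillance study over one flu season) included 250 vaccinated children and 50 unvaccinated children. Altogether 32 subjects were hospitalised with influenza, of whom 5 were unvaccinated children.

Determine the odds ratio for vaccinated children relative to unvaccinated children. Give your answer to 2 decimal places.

1.09

vaccinated children with the outcome: 32 − 5 = 27
vaccinated children without the outcome: 250 − 27 = 223
unvaccinated children without the outcome: 50 − 5 = 45
OR = (27 × 45) / (223 × 5) = 1215/1115 ≈ 1.09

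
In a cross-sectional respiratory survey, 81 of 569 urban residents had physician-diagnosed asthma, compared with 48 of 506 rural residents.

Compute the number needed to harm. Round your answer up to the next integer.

risk, urban residents = 81/569 = 0.142355
risk, rural residents = 48/506 = 0.094862
absolute risk difference = 0.047493
1 / 0.047493 = 21.056 → round up → 22

NNH: 22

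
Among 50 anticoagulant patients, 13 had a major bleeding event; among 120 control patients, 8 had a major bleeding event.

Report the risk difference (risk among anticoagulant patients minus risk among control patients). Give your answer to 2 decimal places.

risk, anticoagulant patients = 13/50 = 0.2600
risk, control patients = 8/120 = 0.0667
risk difference = 0.2600 − 0.0667 = 0.19

0.19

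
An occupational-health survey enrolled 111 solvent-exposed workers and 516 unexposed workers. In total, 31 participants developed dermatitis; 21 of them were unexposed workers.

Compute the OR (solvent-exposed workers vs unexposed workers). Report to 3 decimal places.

2.334

solvent-exposed workers with the outcome: 31 − 21 = 10
solvent-exposed workers without the outcome: 111 − 10 = 101
unexposed workers without the outcome: 516 − 21 = 495
odds, solvent-exposed workers = 10/101 = 0.09901
odds, unexposed workers = 21/495 = 0.04242
OR = 0.09901 / 0.04242 = 2.334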